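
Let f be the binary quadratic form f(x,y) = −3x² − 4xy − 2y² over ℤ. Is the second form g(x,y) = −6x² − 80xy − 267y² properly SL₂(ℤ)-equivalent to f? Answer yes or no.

D₁ = -8, D₂ = -8
f is negative-definite; reduce −f:
−f: translate: b→-2 (≡4 mod 6), so (3,4,2)→(3,-2,1)
−f: flip: (3,-2,1)→(1,2,3)
−f: translate: b→0 (≡2 mod 2), so (1,2,3)→(1,0,2)
−f: reduced (well bottom): (1,0,2) with a≤c, −a<b≤a
flip sign back: reduced form of f is (-1,0,-2)
g is negative-definite; reduce −g:
−g: translate: b→-4 (≡80 mod 12), so (6,80,267)→(6,-4,1)
−g: flip: (6,-4,1)→(1,4,6)
−g: translate: b→0 (≡4 mod 2), so (1,4,6)→(1,0,2)
−g: reduced (well bottom): (1,0,2) with a≤c, −a<b≤a
flip sign back: reduced form of g is (-1,0,-2)
reduced forms (-1, 0, -2) vs (-1, 0, -2) ⇒ equivalent

yes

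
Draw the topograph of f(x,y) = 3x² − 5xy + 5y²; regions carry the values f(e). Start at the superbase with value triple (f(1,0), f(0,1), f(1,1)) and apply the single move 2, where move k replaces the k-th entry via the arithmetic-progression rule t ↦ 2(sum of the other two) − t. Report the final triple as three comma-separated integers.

start (3,5,3) = (f(1,0),f(0,1),f(1,1))
replace slot 2: 2·(3+3) − 5 = 7 → (3,7,3)

3,7,3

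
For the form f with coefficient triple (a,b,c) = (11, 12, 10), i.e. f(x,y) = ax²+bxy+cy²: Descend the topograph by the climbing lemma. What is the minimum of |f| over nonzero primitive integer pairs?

translate: b→-10 (≡12 mod 22), so (11,12,10)→(11,-10,9)
flip: (11,-10,9)→(9,10,11)
translate: b→-8 (≡10 mod 18), so (9,10,11)→(9,-8,10)
reduced (well bottom): (9,-8,10) with a≤c, −a<b≤a
well minimum = a = 9

9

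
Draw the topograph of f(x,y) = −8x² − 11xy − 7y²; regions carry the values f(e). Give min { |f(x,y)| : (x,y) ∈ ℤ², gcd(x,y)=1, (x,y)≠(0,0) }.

translate: b→-5 (≡11 mod 16), so (8,11,7)→(8,-5,4)
flip: (8,-5,4)→(4,5,8)
translate: b→-3 (≡5 mod 8), so (4,5,8)→(4,-3,7)
reduced (well bottom): (4,-3,7) with a≤c, −a<b≤a
well minimum |f| = |-4| = 4 (negative-definite)

4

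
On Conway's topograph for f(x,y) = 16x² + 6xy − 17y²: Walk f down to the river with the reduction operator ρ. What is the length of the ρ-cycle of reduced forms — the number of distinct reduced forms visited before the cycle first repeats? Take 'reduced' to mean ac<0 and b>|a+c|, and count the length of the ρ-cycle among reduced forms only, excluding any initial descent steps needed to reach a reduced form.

D = 1124, ⌊√D⌋ = 33
river: ρ → (-17,28,5)
river: ρ → (5,32,-5)
river: ρ → (-5,28,17)
river: ρ → (17,6,-16)
river: ρ → (-16,26,7)
river: ρ → (7,30,-8)
river: ρ → (-8,18,25)
river: ρ → (25,32,-1)
river: ρ → (-1,32,25)
river: ρ → (25,18,-8)
river: ρ → (-8,30,7)
river: ρ → (7,26,-16)
river: ρ → (-16,6,17)
river: ρ → (17,28,-5)
river: ρ → (-5,32,5)
river: ρ → (5,28,-17)
river: ρ → (-17,6,16)
river: ρ → (16,26,-7)
river: ρ → (-7,30,8)
river: ρ → (8,18,-25)
river: ρ → (-25,32,1)
river: ρ → (1,32,-25)
river: ρ → (-25,18,8)
river: ρ → (8,30,-7)
river: ρ → (-7,26,16)
river: ρ → (16,6,-17)
ρ-cycle length = 26 (tail of 0 descent steps not counted)

26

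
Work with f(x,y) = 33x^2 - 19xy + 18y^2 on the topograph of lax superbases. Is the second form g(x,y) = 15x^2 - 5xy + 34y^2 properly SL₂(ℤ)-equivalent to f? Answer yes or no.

D₁ = -2015, D₂ = -2015
f: flip: (33,-19,18)→(18,19,33)
f: translate: b→-17 (≡19 mod 36), so (18,19,33)→(18,-17,32)
f: reduced (well bottom): (18,-17,32) with a≤c, −a<b≤a
g: reduced (well bottom): (15,-5,34) with a≤c, −a<b≤a
reduced forms (18, -17, 32) vs (15, -5, 34) ⇒ inequivalent

no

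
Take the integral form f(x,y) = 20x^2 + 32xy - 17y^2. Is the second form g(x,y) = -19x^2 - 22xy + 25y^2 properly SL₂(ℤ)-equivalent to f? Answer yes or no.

D₁ = 2384, D₂ = 2384
river cycle of f (length 22): (-17, 36, 16), (16, 28, -25), (-25, 22, 19), (19, 16, -28), (-28, 40, 7), (7, 44, -16), (-16, 20, 31), (31, 42, -5), (-5, 48, 4), (4, 48, -5), … (12 more)
river cycle of g (length 22): (25, 22, -19), (-19, 16, 28), (28, 40, -7), (-7, 44, 16), (16, 20, -31), (-31, 42, 5), (5, 48, -4), (-4, 48, 5), (5, 42, -31), (-31, 20, 16), … (12 more)
cycles differ ⇒ inequivalent

no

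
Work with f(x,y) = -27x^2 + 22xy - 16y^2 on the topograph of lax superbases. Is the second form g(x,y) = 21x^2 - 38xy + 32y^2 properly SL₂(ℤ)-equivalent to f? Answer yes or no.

D₁ = -1244, D₂ = -1244
f is negative-definite; reduce −f:
−f: flip: (27,-22,16)→(16,22,27)
−f: translate: b→-10 (≡22 mod 32), so (16,22,27)→(16,-10,21)
−f: reduced (well bottom): (16,-10,21) with a≤c, −a<b≤a
flip sign back: reduced form of f is (-16,10,-21)
g: translate: b→4 (≡-38 mod 42), so (21,-38,32)→(21,4,15)
g: flip: (21,4,15)→(15,-4,21)
g: reduced (well bottom): (15,-4,21) with a≤c, −a<b≤a
reduced forms (-16, 10, -21) vs (15, -4, 21) ⇒ inequivalent

no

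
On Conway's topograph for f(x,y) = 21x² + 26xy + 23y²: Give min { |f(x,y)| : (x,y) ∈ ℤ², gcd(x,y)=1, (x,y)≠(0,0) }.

translate: b→-16 (≡26 mod 42), so (21,26,23)→(21,-16,18)
flip: (21,-16,18)→(18,16,21)
reduced (well bottom): (18,16,21) with a≤c, −a<b≤a
well minimum = a = 18

18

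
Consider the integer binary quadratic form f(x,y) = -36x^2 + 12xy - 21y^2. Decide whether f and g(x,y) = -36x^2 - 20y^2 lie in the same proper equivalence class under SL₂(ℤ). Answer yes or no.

D₁ = -2880, D₂ = -2880
f is negative-definite; reduce −f:
−f: flip: (36,-12,21)→(21,12,36)
−f: reduced (well bottom): (21,12,36) with a≤c, −a<b≤a
flip sign back: reduced form of f is (-21,-12,-36)
g is negative-definite; reduce −g:
−g: flip: (36,0,20)→(20,0,36)
−g: reduced (well bottom): (20,0,36) with a≤c, −a<b≤a
flip sign back: reduced form of g is (-20,0,-36)
reduced forms (-21, -12, -36) vs (-20, 0, -36) ⇒ inequivalent

no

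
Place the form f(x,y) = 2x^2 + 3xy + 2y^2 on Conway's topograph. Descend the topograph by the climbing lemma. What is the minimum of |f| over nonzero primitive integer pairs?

translate: b→-1 (≡3 mod 4), so (2,3,2)→(2,-1,1)
flip: (2,-1,1)→(1,1,2)
reduced (well bottom): (1,1,2) with a≤c, −a<b≤a
well minimum = a = 1

1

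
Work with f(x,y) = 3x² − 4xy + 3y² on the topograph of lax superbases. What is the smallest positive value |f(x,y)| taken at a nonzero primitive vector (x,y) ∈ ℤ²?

translate: b→2 (≡-4 mod 6), so (3,-4,3)→(3,2,2)
flip: (3,2,2)→(2,-2,3)
translate: b→2 (≡-2 mod 4), so (2,-2,3)→(2,2,3)
reduced (well bottom): (2,2,3) with a≤c, −a<b≤a
well minimum = a = 2

2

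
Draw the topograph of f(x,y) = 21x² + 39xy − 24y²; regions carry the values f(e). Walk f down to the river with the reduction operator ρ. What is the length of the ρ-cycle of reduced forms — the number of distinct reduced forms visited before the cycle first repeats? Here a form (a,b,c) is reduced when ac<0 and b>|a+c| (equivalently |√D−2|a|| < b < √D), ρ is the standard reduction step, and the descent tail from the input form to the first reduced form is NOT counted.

D = 3537, ⌊√D⌋ = 59
river: ρ → (-24,57,3)
river: ρ → (3,57,-24)
river: ρ → (-24,39,21)
river: ρ → (21,45,-18)
river: ρ → (-18,27,39)
river: ρ → (39,51,-6)
river: ρ → (-6,57,12)
river: ρ → (12,39,-42)
river: ρ → (-42,45,9)
river: ρ → (9,45,-42)
river: ρ → (-42,39,12)
river: ρ → (12,57,-6)
river: ρ → (-6,51,39)
river: ρ → (39,27,-18)
river: ρ → (-18,45,21)
river: ρ → (21,39,-24)
ρ-cycle length = 16 (tail of 0 descent steps not counted)

16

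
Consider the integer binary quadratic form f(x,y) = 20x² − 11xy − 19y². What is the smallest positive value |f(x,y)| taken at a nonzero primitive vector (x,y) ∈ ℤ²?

descent: ρ → (-19,11,20)  [lands on river]
river: ρ → (20,29,-10)
river: ρ → (-10,31,17)
river: ρ → (17,37,-4)
river: ρ → (-4,35,26)
river: ρ → (26,17,-13)
river: ρ → (-13,35,8)
river: ρ → (8,29,-25)
river: ρ → (-25,21,12)
river: ρ → (12,27,-19)
closes: descent 1, river 10
min |a| on river = 4

4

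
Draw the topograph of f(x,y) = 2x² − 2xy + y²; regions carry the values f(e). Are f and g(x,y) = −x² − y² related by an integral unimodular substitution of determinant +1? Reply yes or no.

D₁ = -4, D₂ = -4
f: translate: b→2 (≡-2 mod 4), so (2,-2,1)→(2,2,1)
f: flip: (2,2,1)→(1,-2,2)
f: translate: b→0 (≡-2 mod 2), so (1,-2,2)→(1,0,1)
f: reduced (well bottom): (1,0,1) with a≤c, −a<b≤a
g is negative-definite; reduce −g:
−g: reduced (well bottom): (1,0,1) with a≤c, −a<b≤a
flip sign back: reduced form of g is (-1,0,-1)
reduced forms (1, 0, 1) vs (-1, 0, -1) ⇒ inequivalent

no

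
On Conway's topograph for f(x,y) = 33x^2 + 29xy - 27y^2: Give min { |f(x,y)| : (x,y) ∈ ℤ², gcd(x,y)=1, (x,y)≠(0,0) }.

river: ρ → (-27,25,35)
river: ρ → (35,45,-17)
river: ρ → (-17,57,17)
river: ρ → (17,45,-35)
river: ρ → (-35,25,27)
river: ρ → (27,29,-33)
river: ρ → (-33,37,23)
river: ρ → (23,55,-15)
river: ρ → (-15,65,3)
river: ρ → (3,61,-57)
river: ρ → (-57,53,7)
river: ρ → (7,59,-33)
river: ρ → (-33,7,33)
river: ρ → (33,59,-7)
river: ρ → (-7,53,57)
river: ρ → (57,61,-3)
river: ρ → (-3,65,15)
river: ρ → (15,55,-23)
river: ρ → (-23,37,33)
river: ρ → (33,29,-27)
closes: descent 0, river 20
min |a| on river = 3

3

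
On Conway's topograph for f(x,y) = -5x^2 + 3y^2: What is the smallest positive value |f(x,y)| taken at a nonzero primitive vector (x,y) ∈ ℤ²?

descent: ρ → (3,6,-2)  [lands on river]
river: ρ → (-2,6,3)
closes: descent 1, river 2
min |a| on river = 2

2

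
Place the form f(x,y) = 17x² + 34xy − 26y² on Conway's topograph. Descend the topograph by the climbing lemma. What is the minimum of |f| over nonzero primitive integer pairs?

river: ρ → (-26,18,25)
river: ρ → (25,32,-19)
river: ρ → (-19,44,13)
river: ρ → (13,34,-34)
river: ρ → (-34,34,13)
river: ρ → (13,44,-19)
river: ρ → (-19,32,25)
river: ρ → (25,18,-26)
river: ρ → (-26,34,17)
river: ρ → (17,34,-26)
closes: descent 0, river 10
min |a| on river = 13

13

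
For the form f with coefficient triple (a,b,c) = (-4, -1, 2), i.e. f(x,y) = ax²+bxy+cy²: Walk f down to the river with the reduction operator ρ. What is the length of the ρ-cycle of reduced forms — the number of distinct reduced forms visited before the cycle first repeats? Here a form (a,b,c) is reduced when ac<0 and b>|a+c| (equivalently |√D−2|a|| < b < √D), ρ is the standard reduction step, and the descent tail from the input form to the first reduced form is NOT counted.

D = 33, ⌊√D⌋ = 5
descent: ρ → (2,5,-1)  [lands on river]
river: ρ → (-1,5,2)
river: ρ → (2,3,-3)
river: ρ → (-3,3,2)
ρ-cycle length = 4 (tail of 1 descent step not counted)

4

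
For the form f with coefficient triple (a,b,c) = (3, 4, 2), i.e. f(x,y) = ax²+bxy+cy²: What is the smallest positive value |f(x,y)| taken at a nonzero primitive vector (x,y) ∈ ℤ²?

translate: b→-2 (≡4 mod 6), so (3,4,2)→(3,-2,1)
flip: (3,-2,1)→(1,2,3)
translate: b→0 (≡2 mod 2), so (1,2,3)→(1,0,2)
reduced (well bottom): (1,0,2) with a≤c, −a<b≤a
well minimum = a = 1

1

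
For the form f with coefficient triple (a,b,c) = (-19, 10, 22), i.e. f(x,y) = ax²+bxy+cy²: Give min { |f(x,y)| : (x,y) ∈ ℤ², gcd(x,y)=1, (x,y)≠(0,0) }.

river: ρ → (22,34,-7)
river: ρ → (-7,36,17)
river: ρ → (17,32,-11)
river: ρ → (-11,34,14)
river: ρ → (14,22,-23)
river: ρ → (-23,24,13)
river: ρ → (13,28,-19)
river: ρ → (-19,10,22)
closes: descent 0, river 8
min |a| on river = 7

7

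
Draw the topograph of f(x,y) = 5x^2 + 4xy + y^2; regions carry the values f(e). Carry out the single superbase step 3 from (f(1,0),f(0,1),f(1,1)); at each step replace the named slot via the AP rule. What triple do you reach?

start (5,1,10) = (f(1,0),f(0,1),f(1,1))
replace slot 3: 2·(5+1) − 10 = 2 → (5,1,2)

5,1,2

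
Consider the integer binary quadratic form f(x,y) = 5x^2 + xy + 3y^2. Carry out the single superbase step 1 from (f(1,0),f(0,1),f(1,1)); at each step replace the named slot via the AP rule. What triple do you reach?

start (5,3,9) = (f(1,0),f(0,1),f(1,1))
replace slot 1: 2·(3+9) − 5 = 19 → (19,3,9)

19,3,9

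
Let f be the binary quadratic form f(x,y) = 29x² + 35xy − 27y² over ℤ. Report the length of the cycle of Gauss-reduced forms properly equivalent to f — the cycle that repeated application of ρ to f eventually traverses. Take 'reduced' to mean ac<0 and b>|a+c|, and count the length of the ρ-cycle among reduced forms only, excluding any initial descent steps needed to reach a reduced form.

D = 4357, ⌊√D⌋ = 66
river: ρ → (-27,19,37)
river: ρ → (37,55,-9)
river: ρ → (-9,53,43)
river: ρ → (43,33,-19)
river: ρ → (-19,43,33)
river: ρ → (33,23,-29)
river: ρ → (-29,35,27)
river: ρ → (27,19,-37)
river: ρ → (-37,55,9)
river: ρ → (9,53,-43)
river: ρ → (-43,33,19)
river: ρ → (19,43,-33)
river: ρ → (-33,23,29)
river: ρ → (29,35,-27)
ρ-cycle length = 14 (tail of 0 descent steps not counted)

14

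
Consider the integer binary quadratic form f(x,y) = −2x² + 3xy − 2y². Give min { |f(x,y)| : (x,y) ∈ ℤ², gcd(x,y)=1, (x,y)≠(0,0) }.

translate: b→1 (≡-3 mod 4), so (2,-3,2)→(2,1,1)
flip: (2,1,1)→(1,-1,2)
translate: b→1 (≡-1 mod 2), so (1,-1,2)→(1,1,2)
reduced (well bottom): (1,1,2) with a≤c, −a<b≤a
well minimum |f| = |-1| = 1 (negative-definite)

1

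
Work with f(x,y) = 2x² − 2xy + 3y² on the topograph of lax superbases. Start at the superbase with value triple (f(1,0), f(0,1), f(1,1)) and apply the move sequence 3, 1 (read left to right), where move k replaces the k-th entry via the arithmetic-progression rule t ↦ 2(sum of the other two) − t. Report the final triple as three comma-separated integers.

start (2,3,3) = (f(1,0),f(0,1),f(1,1))
replace slot 3: 2·(2+3) − 3 = 7 → (2,3,7)
replace slot 1: 2·(3+7) − 2 = 18 → (18,3,7)

18,3,7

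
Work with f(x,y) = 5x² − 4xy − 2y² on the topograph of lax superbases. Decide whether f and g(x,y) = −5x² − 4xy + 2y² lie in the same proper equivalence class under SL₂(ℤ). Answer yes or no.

D₁ = 56, D₂ = 56
river cycle of f (length 4): (-2, 4, 5), (5, 6, -1), (-1, 6, 5), (5, 4, -2)
river cycle of g (length 4): (2, 4, -5), (-5, 6, 1), (1, 6, -5), (-5, 4, 2)
cycles differ ⇒ inequivalent

no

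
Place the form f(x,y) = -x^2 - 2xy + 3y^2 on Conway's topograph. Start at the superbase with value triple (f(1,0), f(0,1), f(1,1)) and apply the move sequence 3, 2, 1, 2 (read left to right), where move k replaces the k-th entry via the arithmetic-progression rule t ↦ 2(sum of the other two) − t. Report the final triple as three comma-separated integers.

start (-1,3,0) = (f(1,0),f(0,1),f(1,1))
replace slot 3: 2·((-1)+3) − 0 = 4 → (-1,3,4)
replace slot 2: 2·((-1)+4) − 3 = 3 → (-1,3,4)
replace slot 1: 2·(3+4) − (-1) = 15 → (15,3,4)
replace slot 2: 2·(15+4) − 3 = 35 → (15,35,4)

15,35,4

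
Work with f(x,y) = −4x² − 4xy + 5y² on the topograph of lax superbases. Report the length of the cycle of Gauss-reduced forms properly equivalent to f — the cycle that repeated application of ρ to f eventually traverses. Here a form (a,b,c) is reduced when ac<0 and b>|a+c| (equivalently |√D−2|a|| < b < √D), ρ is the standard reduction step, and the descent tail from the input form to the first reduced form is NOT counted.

D = 96, ⌊√D⌋ = 9
descent: ρ → (5,4,-4)  [lands on river]
river: ρ → (-4,4,5)
river: ρ → (5,6,-3)
river: ρ → (-3,6,5)
ρ-cycle length = 4 (tail of 1 descent step not counted)

4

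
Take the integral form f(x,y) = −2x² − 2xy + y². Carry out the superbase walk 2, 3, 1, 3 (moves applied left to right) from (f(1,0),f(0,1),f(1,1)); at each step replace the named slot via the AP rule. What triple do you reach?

start (-2,1,-3) = (f(1,0),f(0,1),f(1,1))
replace slot 2: 2·((-2)+(-3)) − 1 = -11 → (-2,-11,-3)
replace slot 3: 2·((-2)+(-11)) − (-3) = -23 → (-2,-11,-23)
replace slot 1: 2·((-11)+(-23)) − (-2) = -66 → (-66,-11,-23)
replace slot 3: 2·((-66)+(-11)) − (-23) = -131 → (-66,-11,-131)

-66,-11,-131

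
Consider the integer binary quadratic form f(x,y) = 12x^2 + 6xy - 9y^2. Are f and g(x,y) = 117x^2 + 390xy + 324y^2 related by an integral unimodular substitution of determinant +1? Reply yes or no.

D₁ = 468, D₂ = 468
river cycle of f (length 10): (-9, 12, 9), (9, 6, -12), (-12, 18, 3), (3, 18, -12), (-12, 6, 9), (9, 12, -9), (-9, 6, 12), (12, 18, -3), (-3, 18, 12), (12, 6, -9)
river cycle of g (length 10): (9, 6, -12), (-12, 18, 3), (3, 18, -12), (-12, 6, 9), (9, 12, -9), (-9, 6, 12), (12, 18, -3), (-3, 18, 12), (12, 6, -9), (-9, 12, 9)
cycles coincide ⇒ equivalent

yes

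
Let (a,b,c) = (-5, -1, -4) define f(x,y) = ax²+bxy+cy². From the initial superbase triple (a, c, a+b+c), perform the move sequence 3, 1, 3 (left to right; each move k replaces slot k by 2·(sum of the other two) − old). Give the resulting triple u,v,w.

start (-5,-4,-10) = (f(1,0),f(0,1),f(1,1))
replace slot 3: 2·((-5)+(-4)) − (-10) = -8 → (-5,-4,-8)
replace slot 1: 2·((-4)+(-8)) − (-5) = -19 → (-19,-4,-8)
replace slot 3: 2·((-19)+(-4)) − (-8) = -38 → (-19,-4,-38)

-19,-4,-38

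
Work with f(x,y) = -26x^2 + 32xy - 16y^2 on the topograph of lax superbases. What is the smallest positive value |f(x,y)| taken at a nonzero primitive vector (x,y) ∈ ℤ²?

translate: b→20 (≡-32 mod 52), so (26,-32,16)→(26,20,10)
flip: (26,20,10)→(10,-20,26)
translate: b→0 (≡-20 mod 20), so (10,-20,26)→(10,0,16)
reduced (well bottom): (10,0,16) with a≤c, −a<b≤a
well minimum |f| = |-10| = 10 (negative-definite)

10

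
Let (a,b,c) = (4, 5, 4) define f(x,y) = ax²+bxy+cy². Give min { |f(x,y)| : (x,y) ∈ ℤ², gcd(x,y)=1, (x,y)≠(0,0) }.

translate: b→-3 (≡5 mod 8), so (4,5,4)→(4,-3,3)
flip: (4,-3,3)→(3,3,4)
reduced (well bottom): (3,3,4) with a≤c, −a<b≤a
well minimum = a = 3

3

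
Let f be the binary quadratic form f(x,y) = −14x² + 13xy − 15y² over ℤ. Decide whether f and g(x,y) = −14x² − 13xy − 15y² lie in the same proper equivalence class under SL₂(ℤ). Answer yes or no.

D₁ = -671, D₂ = -671
f is negative-definite; reduce −f:
−f: reduced (well bottom): (14,-13,15) with a≤c, −a<b≤a
flip sign back: reduced form of f is (-14,13,-15)
g is negative-definite; reduce −g:
−g: reduced (well bottom): (14,13,15) with a≤c, −a<b≤a
flip sign back: reduced form of g is (-14,-13,-15)
reduced forms (-14, 13, -15) vs (-14, -13, -15) ⇒ inequivalent

no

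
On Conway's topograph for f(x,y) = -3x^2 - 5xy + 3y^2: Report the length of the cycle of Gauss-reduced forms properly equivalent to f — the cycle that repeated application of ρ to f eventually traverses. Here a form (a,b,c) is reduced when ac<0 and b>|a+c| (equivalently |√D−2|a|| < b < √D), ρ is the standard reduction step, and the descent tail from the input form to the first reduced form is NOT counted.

D = 61, ⌊√D⌋ = 7
descent: ρ → (3,5,-3)  [lands on river]
river: ρ → (-3,7,1)
river: ρ → (1,7,-3)
river: ρ → (-3,5,3)
river: ρ → (3,7,-1)
river: ρ → (-1,7,3)
ρ-cycle length = 6 (tail of 1 descent step not counted)

6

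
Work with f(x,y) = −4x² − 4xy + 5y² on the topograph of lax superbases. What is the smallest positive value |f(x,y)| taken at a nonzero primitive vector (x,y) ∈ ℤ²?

descent: ρ → (5,4,-4)  [lands on river]
river: ρ → (-4,4,5)
river: ρ → (5,6,-3)
river: ρ → (-3,6,5)
closes: descent 1, river 4
min |a| on river = 3

3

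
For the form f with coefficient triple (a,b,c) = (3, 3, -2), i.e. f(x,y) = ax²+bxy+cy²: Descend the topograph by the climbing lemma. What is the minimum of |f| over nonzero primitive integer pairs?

river: ρ → (-2,5,1)
river: ρ → (1,5,-2)
river: ρ → (-2,3,3)
river: ρ → (3,3,-2)
closes: descent 0, river 4
min |a| on river = 1

1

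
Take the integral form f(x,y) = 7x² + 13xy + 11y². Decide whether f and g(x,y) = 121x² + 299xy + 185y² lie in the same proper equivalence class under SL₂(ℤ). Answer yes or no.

D₁ = -139, D₂ = -139
f: translate: b→-1 (≡13 mod 14), so (7,13,11)→(7,-1,5)
f: flip: (7,-1,5)→(5,1,7)
f: reduced (well bottom): (5,1,7) with a≤c, −a<b≤a
g: translate: b→57 (≡299 mod 242), so (121,299,185)→(121,57,7)
g: flip: (121,57,7)→(7,-57,121)
g: translate: b→-1 (≡-57 mod 14), so (7,-57,121)→(7,-1,5)
g: flip: (7,-1,5)→(5,1,7)
g: reduced (well bottom): (5,1,7) with a≤c, −a<b≤a
reduced forms (5, 1, 7) vs (5, 1, 7) ⇒ equivalent

yes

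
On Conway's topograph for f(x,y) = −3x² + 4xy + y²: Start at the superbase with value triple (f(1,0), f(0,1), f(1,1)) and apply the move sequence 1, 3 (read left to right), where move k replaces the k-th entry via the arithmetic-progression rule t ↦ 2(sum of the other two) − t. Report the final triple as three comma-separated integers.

start (-3,1,2) = (f(1,0),f(0,1),f(1,1))
replace slot 1: 2·(1+2) − (-3) = 9 → (9,1,2)
replace slot 3: 2·(9+1) − 2 = 18 → (9,1,18)

9,1,18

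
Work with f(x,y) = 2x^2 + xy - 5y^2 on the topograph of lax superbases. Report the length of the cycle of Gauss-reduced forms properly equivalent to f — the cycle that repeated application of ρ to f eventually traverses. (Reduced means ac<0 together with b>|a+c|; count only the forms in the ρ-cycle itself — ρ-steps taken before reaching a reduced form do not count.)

D = 41, ⌊√D⌋ = 6
descent: ρ → (-5,-1,2)
descent: ρ → (2,5,-2)  [lands on river]
river: ρ → (-2,3,4)
river: ρ → (4,5,-1)
river: ρ → (-1,5,4)
river: ρ → (4,3,-2)
river: ρ → (-2,5,2)
river: ρ → (2,3,-4)
river: ρ → (-4,5,1)
river: ρ → (1,5,-4)
river: ρ → (-4,3,2)
ρ-cycle length = 10 (tail of 2 descent steps not counted)

10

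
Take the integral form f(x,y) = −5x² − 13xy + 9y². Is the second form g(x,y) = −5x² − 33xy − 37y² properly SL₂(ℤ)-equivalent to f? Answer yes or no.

D₁ = 349, D₂ = 349
river cycle of f (length 18): (9, 13, -5), (-5, 17, 3), (3, 13, -15), (-15, 17, 1), (1, 17, -15), (-15, 13, 3), (3, 17, -5), (-5, 13, 9), (9, 5, -9), (-9, 13, 5), … (8 more)
river cycle of g (length 18): (-5, 17, 3), (3, 13, -15), (-15, 17, 1), (1, 17, -15), (-15, 13, 3), (3, 17, -5), (-5, 13, 9), (9, 5, -9), (-9, 13, 5), (5, 17, -3), … (8 more)
cycles coincide ⇒ equivalent

yes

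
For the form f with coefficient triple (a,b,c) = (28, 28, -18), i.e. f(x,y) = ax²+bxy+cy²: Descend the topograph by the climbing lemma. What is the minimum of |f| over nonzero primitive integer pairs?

river: ρ → (-18,44,12)
river: ρ → (12,52,-2)
river: ρ → (-2,52,12)
river: ρ → (12,44,-18)
river: ρ → (-18,28,28)
river: ρ → (28,28,-18)
closes: descent 0, river 6
min |a| on river = 2

2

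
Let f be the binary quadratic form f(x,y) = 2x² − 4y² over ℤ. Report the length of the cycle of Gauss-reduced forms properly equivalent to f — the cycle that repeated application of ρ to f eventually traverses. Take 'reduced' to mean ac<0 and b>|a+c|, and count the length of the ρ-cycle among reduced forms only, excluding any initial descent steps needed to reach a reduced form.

D = 32, ⌊√D⌋ = 5
descent: ρ → (-4,0,2)
descent: ρ → (2,4,-2)  [lands on river]
river: ρ → (-2,4,2)
ρ-cycle length = 2 (tail of 2 descent steps not counted)

2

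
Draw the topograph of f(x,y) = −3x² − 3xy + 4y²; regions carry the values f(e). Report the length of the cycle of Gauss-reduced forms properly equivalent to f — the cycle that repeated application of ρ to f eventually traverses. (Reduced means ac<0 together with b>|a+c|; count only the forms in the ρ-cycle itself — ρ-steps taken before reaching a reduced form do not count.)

D = 57, ⌊√D⌋ = 7
descent: ρ → (4,3,-3)  [lands on river]
river: ρ → (-3,3,4)
river: ρ → (4,5,-2)
river: ρ → (-2,7,1)
river: ρ → (1,7,-2)
river: ρ → (-2,5,4)
ρ-cycle length = 6 (tail of 1 descent step not counted)

6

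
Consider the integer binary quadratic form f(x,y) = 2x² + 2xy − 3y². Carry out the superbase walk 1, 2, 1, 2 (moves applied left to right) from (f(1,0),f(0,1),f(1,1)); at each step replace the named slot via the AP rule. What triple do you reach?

start (2,-3,1) = (f(1,0),f(0,1),f(1,1))
replace slot 1: 2·((-3)+1) − 2 = -6 → (-6,-3,1)
replace slot 2: 2·((-6)+1) − (-3) = -7 → (-6,-7,1)
replace slot 1: 2·((-7)+1) − (-6) = -6 → (-6,-7,1)
replace slot 2: 2·((-6)+1) − (-7) = -3 → (-6,-3,1)

-6,-3,1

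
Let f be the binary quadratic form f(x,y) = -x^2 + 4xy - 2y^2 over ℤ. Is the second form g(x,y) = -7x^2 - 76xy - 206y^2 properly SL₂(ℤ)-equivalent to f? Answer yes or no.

D₁ = 8, D₂ = 8
river cycle of f (length 2): (1, 2, -1), (-1, 2, 1)
river cycle of g (length 2): (-1, 2, 1), (1, 2, -1)
cycles coincide ⇒ equivalent

yes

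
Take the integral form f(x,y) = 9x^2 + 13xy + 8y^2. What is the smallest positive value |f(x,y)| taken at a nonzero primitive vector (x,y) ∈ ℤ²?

translate: b→-5 (≡13 mod 18), so (9,13,8)→(9,-5,4)
flip: (9,-5,4)→(4,5,9)
translate: b→-3 (≡5 mod 8), so (4,5,9)→(4,-3,8)
reduced (well bottom): (4,-3,8) with a≤c, −a<b≤a
well minimum = a = 4

4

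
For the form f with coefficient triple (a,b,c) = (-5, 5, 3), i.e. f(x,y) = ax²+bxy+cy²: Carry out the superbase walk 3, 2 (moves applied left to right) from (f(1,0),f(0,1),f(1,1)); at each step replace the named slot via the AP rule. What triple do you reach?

start (-5,3,3) = (f(1,0),f(0,1),f(1,1))
replace slot 3: 2·((-5)+3) − 3 = -7 → (-5,3,-7)
replace slot 2: 2·((-5)+(-7)) − 3 = -27 → (-5,-27,-7)

-5,-27,-7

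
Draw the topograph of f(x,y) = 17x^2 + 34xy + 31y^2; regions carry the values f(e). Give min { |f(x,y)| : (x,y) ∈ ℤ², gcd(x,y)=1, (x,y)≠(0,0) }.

translate: b→0 (≡34 mod 34), so (17,34,31)→(17,0,14)
flip: (17,0,14)→(14,0,17)
reduced (well bottom): (14,0,17) with a≤c, −a<b≤a
well minimum = a = 14

14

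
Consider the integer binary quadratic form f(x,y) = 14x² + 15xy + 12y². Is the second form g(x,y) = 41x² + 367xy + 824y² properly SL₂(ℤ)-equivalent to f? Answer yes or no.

D₁ = -447, D₂ = -447
f: translate: b→-13 (≡15 mod 28), so (14,15,12)→(14,-13,11)
f: flip: (14,-13,11)→(11,13,14)
f: translate: b→-9 (≡13 mod 22), so (11,13,14)→(11,-9,12)
f: reduced (well bottom): (11,-9,12) with a≤c, −a<b≤a
g: translate: b→39 (≡367 mod 82), so (41,367,824)→(41,39,12)
g: flip: (41,39,12)→(12,-39,41)
g: translate: b→9 (≡-39 mod 24), so (12,-39,41)→(12,9,11)
g: flip: (12,9,11)→(11,-9,12)
g: reduced (well bottom): (11,-9,12) with a≤c, −a<b≤a
reduced forms (11, -9, 12) vs (11, -9, 12) ⇒ equivalent

yes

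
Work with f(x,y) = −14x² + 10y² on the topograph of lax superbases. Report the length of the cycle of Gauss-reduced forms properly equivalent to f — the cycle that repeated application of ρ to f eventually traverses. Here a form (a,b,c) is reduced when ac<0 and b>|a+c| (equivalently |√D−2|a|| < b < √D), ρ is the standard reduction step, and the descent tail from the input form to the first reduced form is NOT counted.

D = 560, ⌊√D⌋ = 23
descent: ρ → (10,20,-4)  [lands on river]
river: ρ → (-4,20,10)
ρ-cycle length = 2 (tail of 1 descent step not counted)

2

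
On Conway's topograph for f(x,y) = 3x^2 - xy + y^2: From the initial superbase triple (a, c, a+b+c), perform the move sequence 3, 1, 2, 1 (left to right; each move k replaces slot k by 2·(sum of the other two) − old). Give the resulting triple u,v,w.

start (3,1,3) = (f(1,0),f(0,1),f(1,1))
replace slot 3: 2·(3+1) − 3 = 5 → (3,1,5)
replace slot 1: 2·(1+5) − 3 = 9 → (9,1,5)
replace slot 2: 2·(9+5) − 1 = 27 → (9,27,5)
replace slot 1: 2·(27+5) − 9 = 55 → (55,27,5)

55,27,5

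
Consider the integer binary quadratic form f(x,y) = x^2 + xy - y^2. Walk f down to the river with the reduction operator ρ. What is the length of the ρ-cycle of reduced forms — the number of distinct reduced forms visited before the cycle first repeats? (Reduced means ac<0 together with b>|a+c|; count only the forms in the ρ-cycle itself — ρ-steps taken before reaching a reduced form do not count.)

D = 5, ⌊√D⌋ = 2
river: ρ → (-1,1,1)
river: ρ → (1,1,-1)
ρ-cycle length = 2 (tail of 0 descent steps not counted)

2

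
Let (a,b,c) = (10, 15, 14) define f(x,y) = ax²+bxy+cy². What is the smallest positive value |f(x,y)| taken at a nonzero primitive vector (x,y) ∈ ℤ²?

translate: b→-5 (≡15 mod 20), so (10,15,14)→(10,-5,9)
flip: (10,-5,9)→(9,5,10)
reduced (well bottom): (9,5,10) with a≤c, −a<b≤a
well minimum = a = 9

9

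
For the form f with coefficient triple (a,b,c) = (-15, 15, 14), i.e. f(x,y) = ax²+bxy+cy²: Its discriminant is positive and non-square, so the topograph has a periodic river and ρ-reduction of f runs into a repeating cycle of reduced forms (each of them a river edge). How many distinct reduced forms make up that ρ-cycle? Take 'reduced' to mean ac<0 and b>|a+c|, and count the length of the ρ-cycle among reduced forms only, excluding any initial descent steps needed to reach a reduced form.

D = 1065, ⌊√D⌋ = 32
river: ρ → (14,13,-16)
river: ρ → (-16,19,11)
river: ρ → (11,25,-10)
river: ρ → (-10,15,21)
river: ρ → (21,27,-4)
river: ρ → (-4,29,14)
river: ρ → (14,27,-6)
river: ρ → (-6,21,26)
river: ρ → (26,31,-1)
river: ρ → (-1,31,26)
river: ρ → (26,21,-6)
river: ρ → (-6,27,14)
river: ρ → (14,29,-4)
river: ρ → (-4,27,21)
river: ρ → (21,15,-10)
river: ρ → (-10,25,11)
river: ρ → (11,19,-16)
river: ρ → (-16,13,14)
river: ρ → (14,15,-15)
river: ρ → (-15,15,14)
ρ-cycle length = 20 (tail of 0 descent steps not counted)

20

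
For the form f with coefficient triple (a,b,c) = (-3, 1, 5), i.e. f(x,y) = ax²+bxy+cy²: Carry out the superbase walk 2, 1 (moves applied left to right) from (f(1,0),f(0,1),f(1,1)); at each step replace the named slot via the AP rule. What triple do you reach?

start (-3,5,3) = (f(1,0),f(0,1),f(1,1))
replace slot 2: 2·((-3)+3) − 5 = -5 → (-3,-5,3)
replace slot 1: 2·((-5)+3) − (-3) = -1 → (-1,-5,3)

-1,-5,3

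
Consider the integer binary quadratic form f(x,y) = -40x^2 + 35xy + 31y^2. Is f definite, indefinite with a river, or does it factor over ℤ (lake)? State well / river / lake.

D = b²−4ac = 35² − 4·(-40)·31 = 6185
D > 0 non-square ⇒ indefinite ⇒ periodic river

river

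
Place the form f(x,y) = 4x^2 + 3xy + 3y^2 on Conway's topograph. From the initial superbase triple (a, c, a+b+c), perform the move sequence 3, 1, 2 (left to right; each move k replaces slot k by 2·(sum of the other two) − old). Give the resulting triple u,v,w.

start (4,3,10) = (f(1,0),f(0,1),f(1,1))
replace slot 3: 2·(4+3) − 10 = 4 → (4,3,4)
replace slot 1: 2·(3+4) − 4 = 10 → (10,3,4)
replace slot 2: 2·(10+4) − 3 = 25 → (10,25,4)

10,25,4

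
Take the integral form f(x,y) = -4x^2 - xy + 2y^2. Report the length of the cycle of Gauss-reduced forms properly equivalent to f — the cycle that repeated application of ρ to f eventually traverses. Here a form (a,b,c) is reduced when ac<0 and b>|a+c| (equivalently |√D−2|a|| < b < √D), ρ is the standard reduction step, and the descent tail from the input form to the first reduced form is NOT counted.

D = 33, ⌊√D⌋ = 5
descent: ρ → (2,5,-1)  [lands on river]
river: ρ → (-1,5,2)
river: ρ → (2,3,-3)
river: ρ → (-3,3,2)
ρ-cycle length = 4 (tail of 1 descent step not counted)

4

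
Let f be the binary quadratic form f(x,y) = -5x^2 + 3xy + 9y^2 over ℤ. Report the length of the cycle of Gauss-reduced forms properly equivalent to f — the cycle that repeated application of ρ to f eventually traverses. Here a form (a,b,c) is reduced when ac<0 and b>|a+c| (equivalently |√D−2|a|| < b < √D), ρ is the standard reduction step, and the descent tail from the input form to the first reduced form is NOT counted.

D = 189, ⌊√D⌋ = 13
descent: ρ → (9,-3,-5)
descent: ρ → (-5,13,1)  [lands on river]
river: ρ → (1,13,-5)
river: ρ → (-5,7,7)
river: ρ → (7,7,-5)
ρ-cycle length = 4 (tail of 2 descent steps not counted)

4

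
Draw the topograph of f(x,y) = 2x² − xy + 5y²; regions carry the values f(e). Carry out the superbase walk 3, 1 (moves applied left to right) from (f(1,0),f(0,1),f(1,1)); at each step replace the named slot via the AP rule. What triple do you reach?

start (2,5,6) = (f(1,0),f(0,1),f(1,1))
replace slot 3: 2·(2+5) − 6 = 8 → (2,5,8)
replace slot 1: 2·(5+8) − 2 = 24 → (24,5,8)

24,5,8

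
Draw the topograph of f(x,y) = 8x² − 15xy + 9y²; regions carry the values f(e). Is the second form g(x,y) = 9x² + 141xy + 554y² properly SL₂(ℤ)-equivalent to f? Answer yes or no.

D₁ = -63, D₂ = -63
f: translate: b→1 (≡-15 mod 16), so (8,-15,9)→(8,1,2)
f: flip: (8,1,2)→(2,-1,8)
f: reduced (well bottom): (2,-1,8) with a≤c, −a<b≤a
g: translate: b→-3 (≡141 mod 18), so (9,141,554)→(9,-3,2)
g: flip: (9,-3,2)→(2,3,9)
g: translate: b→-1 (≡3 mod 4), so (2,3,9)→(2,-1,8)
g: reduced (well bottom): (2,-1,8) with a≤c, −a<b≤a
reduced forms (2, -1, 8) vs (2, -1, 8) ⇒ equivalent

yes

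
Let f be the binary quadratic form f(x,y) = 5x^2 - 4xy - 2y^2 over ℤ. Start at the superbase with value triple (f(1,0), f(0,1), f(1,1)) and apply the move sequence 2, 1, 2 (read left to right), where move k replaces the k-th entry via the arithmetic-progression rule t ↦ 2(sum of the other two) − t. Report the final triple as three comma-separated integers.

start (5,-2,-1) = (f(1,0),f(0,1),f(1,1))
replace slot 2: 2·(5+(-1)) − (-2) = 10 → (5,10,-1)
replace slot 1: 2·(10+(-1)) − 5 = 13 → (13,10,-1)
replace slot 2: 2·(13+(-1)) − 10 = 14 → (13,14,-1)

13,14,-1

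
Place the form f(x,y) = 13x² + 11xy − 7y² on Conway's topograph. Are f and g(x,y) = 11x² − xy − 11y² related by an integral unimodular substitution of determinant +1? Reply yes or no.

D₁ = 485, D₂ = 485
river cycle of f (length 10): (-7, 17, 7), (7, 11, -13), (-13, 15, 5), (5, 15, -13), (-13, 11, 7), (7, 17, -7), (-7, 11, 13), (13, 15, -5), (-5, 15, 13), (13, 11, -7)
river cycle of g (length 6): (-11, 1, 11), (11, 21, -1), (-1, 21, 11), (11, 1, -11), (-11, 21, 1), (1, 21, -11)
cycles differ ⇒ inequivalent

no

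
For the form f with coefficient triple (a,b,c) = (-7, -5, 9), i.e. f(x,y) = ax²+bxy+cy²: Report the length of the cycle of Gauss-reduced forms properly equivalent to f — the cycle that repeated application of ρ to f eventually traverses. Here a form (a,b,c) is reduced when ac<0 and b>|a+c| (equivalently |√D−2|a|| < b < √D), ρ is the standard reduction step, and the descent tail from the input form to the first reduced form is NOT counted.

D = 277, ⌊√D⌋ = 16
descent: ρ → (9,5,-7)  [lands on river]
river: ρ → (-7,9,7)
river: ρ → (7,5,-9)
river: ρ → (-9,13,3)
river: ρ → (3,11,-13)
river: ρ → (-13,15,1)
river: ρ → (1,15,-13)
river: ρ → (-13,11,3)
river: ρ → (3,13,-9)
river: ρ → (-9,5,7)
river: ρ → (7,9,-7)
river: ρ → (-7,5,9)
river: ρ → (9,13,-3)
river: ρ → (-3,11,13)
river: ρ → (13,15,-1)
river: ρ → (-1,15,13)
river: ρ → (13,11,-3)
river: ρ → (-3,13,9)
ρ-cycle length = 18 (tail of 1 descent step not counted)

18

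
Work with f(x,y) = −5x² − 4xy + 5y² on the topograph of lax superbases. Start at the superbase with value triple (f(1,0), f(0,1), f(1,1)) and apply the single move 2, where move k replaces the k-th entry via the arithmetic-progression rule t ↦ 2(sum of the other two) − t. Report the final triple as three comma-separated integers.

start (-5,5,-4) = (f(1,0),f(0,1),f(1,1))
replace slot 2: 2·((-5)+(-4)) − 5 = -23 → (-5,-23,-4)

-5,-23,-4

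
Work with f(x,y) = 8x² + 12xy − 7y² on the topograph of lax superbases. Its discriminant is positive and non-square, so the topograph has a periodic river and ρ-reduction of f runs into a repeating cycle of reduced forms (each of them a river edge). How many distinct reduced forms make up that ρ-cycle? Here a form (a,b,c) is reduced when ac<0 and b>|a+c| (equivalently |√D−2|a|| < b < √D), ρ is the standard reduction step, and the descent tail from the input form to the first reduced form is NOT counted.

D = 368, ⌊√D⌋ = 19
river: ρ → (-7,16,4)
river: ρ → (4,16,-7)
river: ρ → (-7,12,8)
river: ρ → (8,4,-11)
river: ρ → (-11,18,1)
river: ρ → (1,18,-11)
river: ρ → (-11,4,8)
river: ρ → (8,12,-7)
ρ-cycle length = 8 (tail of 0 descent steps not counted)

8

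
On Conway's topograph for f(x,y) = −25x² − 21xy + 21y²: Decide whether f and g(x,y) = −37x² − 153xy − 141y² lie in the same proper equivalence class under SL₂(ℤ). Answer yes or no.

D₁ = 2541, D₂ = 2541
river cycle of f (length 10): (21, 21, -25), (-25, 29, 17), (17, 39, -15), (-15, 21, 35), (35, 49, -1), (-1, 49, 35), (35, 21, -15), (-15, 39, 17), (17, 29, -25), (-25, 21, 21)
river cycle of g (length 10): (-25, 29, 17), (17, 39, -15), (-15, 21, 35), (35, 49, -1), (-1, 49, 35), (35, 21, -15), (-15, 39, 17), (17, 29, -25), (-25, 21, 21), (21, 21, -25)
cycles coincide ⇒ equivalent

yes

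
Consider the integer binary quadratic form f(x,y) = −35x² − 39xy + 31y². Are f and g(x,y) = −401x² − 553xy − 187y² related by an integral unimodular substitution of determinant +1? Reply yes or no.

D₁ = 5861, D₂ = 5861
river cycle of f (length 58): (31, 39, -35), (-35, 31, 35), (35, 39, -31), (-31, 23, 43), (43, 63, -11), (-11, 69, 25), (25, 31, -49), (-49, 67, 7), (7, 73, -19), (-19, 41, 55), … (48 more)
river cycle of g (length 58): (-35, 31, 35), (35, 39, -31), (-31, 23, 43), (43, 63, -11), (-11, 69, 25), (25, 31, -49), (-49, 67, 7), (7, 73, -19), (-19, 41, 55), (55, 69, -5), … (48 more)
cycles coincide ⇒ equivalent

yes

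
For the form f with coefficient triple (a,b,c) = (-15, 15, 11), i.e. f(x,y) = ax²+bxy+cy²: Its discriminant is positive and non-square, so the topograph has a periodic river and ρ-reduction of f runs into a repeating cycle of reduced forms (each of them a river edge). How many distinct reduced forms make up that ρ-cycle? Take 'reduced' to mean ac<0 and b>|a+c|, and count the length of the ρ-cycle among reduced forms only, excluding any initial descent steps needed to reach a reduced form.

D = 885, ⌊√D⌋ = 29
river: ρ → (11,29,-1)
river: ρ → (-1,29,11)
river: ρ → (11,15,-15)
river: ρ → (-15,15,11)
ρ-cycle length = 4 (tail of 0 descent steps not counted)

4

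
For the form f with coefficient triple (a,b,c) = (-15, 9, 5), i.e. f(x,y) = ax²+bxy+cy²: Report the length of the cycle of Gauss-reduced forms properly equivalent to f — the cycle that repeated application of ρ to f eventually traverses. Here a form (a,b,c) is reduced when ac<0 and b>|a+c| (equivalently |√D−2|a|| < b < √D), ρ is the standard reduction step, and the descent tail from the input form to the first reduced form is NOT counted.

D = 381, ⌊√D⌋ = 19
descent: ρ → (5,11,-13)  [lands on river]
river: ρ → (-13,15,3)
river: ρ → (3,15,-13)
river: ρ → (-13,11,5)
river: ρ → (5,19,-1)
river: ρ → (-1,19,5)
ρ-cycle length = 6 (tail of 1 descent step not counted)

6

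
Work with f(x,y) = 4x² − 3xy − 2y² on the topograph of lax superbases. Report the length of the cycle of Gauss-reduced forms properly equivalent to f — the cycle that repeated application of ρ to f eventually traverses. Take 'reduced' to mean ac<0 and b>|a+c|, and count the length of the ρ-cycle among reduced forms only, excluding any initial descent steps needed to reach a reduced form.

D = 41, ⌊√D⌋ = 6
descent: ρ → (-2,3,4)  [lands on river]
river: ρ → (4,5,-1)
river: ρ → (-1,5,4)
river: ρ → (4,3,-2)
river: ρ → (-2,5,2)
river: ρ → (2,3,-4)
river: ρ → (-4,5,1)
river: ρ → (1,5,-4)
river: ρ → (-4,3,2)
river: ρ → (2,5,-2)
ρ-cycle length = 10 (tail of 1 descent step not counted)

10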